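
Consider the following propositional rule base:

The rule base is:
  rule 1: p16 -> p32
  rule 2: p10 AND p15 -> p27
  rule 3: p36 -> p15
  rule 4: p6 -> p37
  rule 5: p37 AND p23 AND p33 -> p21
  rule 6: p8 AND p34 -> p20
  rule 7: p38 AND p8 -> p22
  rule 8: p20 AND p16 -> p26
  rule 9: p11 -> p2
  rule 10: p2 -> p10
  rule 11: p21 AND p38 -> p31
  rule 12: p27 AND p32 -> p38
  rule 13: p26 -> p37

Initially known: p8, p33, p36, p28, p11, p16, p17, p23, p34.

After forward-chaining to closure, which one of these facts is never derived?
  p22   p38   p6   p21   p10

p6

Round 1: rule 1 [p16 -> p32]; rule 3 [p36 -> p15]; rule 6 [p8 AND p34 -> p20]; rule 9 [p11 -> p2]. New: p32, p15, p20, p2.
Round 2: rule 8 [p20 AND p16 -> p26]; rule 10 [p2 -> p10]. New: p26, p10.
Round 3: rule 2 [p10 AND p15 -> p27]; rule 13 [p26 -> p37]. New: p27, p37.
Round 4: rule 5 [p37 AND p23 AND p33 -> p21]; rule 12 [p27 AND p32 -> p38]. New: p21, p38.
Round 5: rule 7 [p38 AND p8 -> p22]; rule 11 [p21 AND p38 -> p31]. New: p22, p31.
Derived: p10 (round 2), p22 (round 5), p38 (round 4), p21 (round 4). p6 never appears in any round.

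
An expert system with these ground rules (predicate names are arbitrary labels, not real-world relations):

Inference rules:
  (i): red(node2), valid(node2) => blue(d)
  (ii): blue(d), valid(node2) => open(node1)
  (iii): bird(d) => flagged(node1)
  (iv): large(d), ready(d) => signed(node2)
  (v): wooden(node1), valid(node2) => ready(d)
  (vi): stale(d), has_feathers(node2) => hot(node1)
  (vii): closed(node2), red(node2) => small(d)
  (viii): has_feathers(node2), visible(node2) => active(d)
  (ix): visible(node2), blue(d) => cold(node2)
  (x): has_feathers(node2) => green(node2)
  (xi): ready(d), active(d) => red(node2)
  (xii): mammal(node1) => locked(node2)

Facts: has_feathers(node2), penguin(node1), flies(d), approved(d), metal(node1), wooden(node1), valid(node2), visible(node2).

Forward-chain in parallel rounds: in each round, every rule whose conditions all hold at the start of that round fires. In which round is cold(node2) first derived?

4

Round 1 — (v), (viii), (x), derive ready(d), active(d), green(node2).
Round 2 — (xi), derive red(node2).
Round 3 — (i), derive blue(d).
Round 4 — (ii), (ix), derive open(node1), cold(node2).
cold(node2) first appears in round 4.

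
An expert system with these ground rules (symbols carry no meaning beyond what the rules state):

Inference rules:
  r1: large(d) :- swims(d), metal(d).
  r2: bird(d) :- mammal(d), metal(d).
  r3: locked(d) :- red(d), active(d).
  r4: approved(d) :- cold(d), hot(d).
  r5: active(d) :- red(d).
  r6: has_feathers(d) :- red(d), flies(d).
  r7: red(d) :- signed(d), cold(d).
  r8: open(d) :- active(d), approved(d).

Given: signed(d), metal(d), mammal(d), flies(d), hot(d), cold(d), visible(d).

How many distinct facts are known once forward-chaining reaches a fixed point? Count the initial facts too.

14

Round 1: r2 [bird(d) :- mammal(d), metal(d).]; r4 [approved(d) :- cold(d), hot(d).]; r7 [red(d) :- signed(d), cold(d).]. Adds bird(d), approved(d), red(d).
Round 2: r5 [active(d) :- red(d).]; r6 [has_feathers(d) :- red(d), flies(d).]. Adds active(d), has_feathers(d).
Round 3: r3 [locked(d) :- red(d), active(d).]; r8 [open(d) :- active(d), approved(d).]. Adds locked(d), open(d).
Closure: {active(d), approved(d), bird(d), cold(d), flies(d), has_feathers(d), hot(d), locked(d), mammal(d), metal(d), open(d), red(d), signed(d), visible(d)} — 14 facts.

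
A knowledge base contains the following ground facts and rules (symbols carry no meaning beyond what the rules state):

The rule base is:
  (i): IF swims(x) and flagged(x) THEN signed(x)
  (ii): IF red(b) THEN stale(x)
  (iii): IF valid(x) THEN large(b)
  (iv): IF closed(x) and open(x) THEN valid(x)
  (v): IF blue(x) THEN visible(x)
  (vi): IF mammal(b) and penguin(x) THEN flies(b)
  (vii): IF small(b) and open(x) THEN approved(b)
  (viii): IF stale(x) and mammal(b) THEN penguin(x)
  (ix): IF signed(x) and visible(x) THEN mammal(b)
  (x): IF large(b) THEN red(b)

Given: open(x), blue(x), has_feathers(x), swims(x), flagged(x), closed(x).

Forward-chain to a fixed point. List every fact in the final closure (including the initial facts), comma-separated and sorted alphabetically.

Round 1: (i) [IF swims(x) and flagged(x) THEN signed(x)]; (iv) [IF closed(x) and open(x) THEN valid(x)]; (v) [IF blue(x) THEN visible(x)]. Adds signed(x), valid(x), visible(x).
Round 2: (iii) [IF valid(x) THEN large(b)]; (ix) [IF signed(x) and visible(x) THEN mammal(b)]. Adds large(b), mammal(b).
Round 3: (x) [IF large(b) THEN red(b)]. Adds red(b).
Round 4: (ii) [IF red(b) THEN stale(x)]. Adds stale(x).
Round 5: (viii) [IF stale(x) and mammal(b) THEN penguin(x)]. Adds penguin(x).
Round 6: (vi) [IF mammal(b) and penguin(x) THEN flies(b)]. Adds flies(b).

blue(x), closed(x), flagged(x), flies(b), has_feathers(x), large(b), mammal(b), open(x), penguin(x), red(b), signed(x), stale(x), swims(x), valid(x), visible(x)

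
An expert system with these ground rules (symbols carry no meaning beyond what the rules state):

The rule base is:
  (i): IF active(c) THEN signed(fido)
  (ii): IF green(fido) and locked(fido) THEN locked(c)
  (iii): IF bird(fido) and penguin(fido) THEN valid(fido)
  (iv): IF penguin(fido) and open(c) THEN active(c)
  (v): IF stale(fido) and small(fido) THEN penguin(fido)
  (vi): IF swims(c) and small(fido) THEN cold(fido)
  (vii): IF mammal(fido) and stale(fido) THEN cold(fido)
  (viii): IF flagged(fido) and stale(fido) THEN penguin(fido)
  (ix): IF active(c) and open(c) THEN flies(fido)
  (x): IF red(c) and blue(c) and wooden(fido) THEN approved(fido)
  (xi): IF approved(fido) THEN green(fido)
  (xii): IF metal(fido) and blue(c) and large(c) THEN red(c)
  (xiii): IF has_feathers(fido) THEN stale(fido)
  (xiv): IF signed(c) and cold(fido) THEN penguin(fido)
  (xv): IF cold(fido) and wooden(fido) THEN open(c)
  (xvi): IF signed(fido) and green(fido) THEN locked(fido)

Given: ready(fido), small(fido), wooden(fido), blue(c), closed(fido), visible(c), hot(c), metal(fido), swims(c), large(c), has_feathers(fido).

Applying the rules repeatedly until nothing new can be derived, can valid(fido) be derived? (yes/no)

Round 1: (vi) [IF swims(c) and small(fido) THEN cold(fido)]; (xii) [IF metal(fido) and blue(c) and large(c) THEN red(c)]; (xiii) [IF has_feathers(fido) THEN stale(fido)]. Adds cold(fido), red(c), stale(fido).
Round 2: (v) [IF stale(fido) and small(fido) THEN penguin(fido)]; (x) [IF red(c) and blue(c) and wooden(fido) THEN approved(fido)]; (xv) [IF cold(fido) and wooden(fido) THEN open(c)]. Adds penguin(fido), approved(fido), open(c).
Round 3: (iv) [IF penguin(fido) and open(c) THEN active(c)]; (xi) [IF approved(fido) THEN green(fido)]. Adds active(c), green(fido).
Round 4: (i) [IF active(c) THEN signed(fido)]; (ix) [IF active(c) and open(c) THEN flies(fido)]. Adds signed(fido), flies(fido).
Round 5: (xvi) [IF signed(fido) and green(fido) THEN locked(fido)]. Adds locked(fido).
Round 6: (ii) [IF green(fido) and locked(fido) THEN locked(c)]. Adds locked(c).
Fixed point reached. valid(fido) is concluded only by (iii); (iii) needs bird(fido) (never derived).

no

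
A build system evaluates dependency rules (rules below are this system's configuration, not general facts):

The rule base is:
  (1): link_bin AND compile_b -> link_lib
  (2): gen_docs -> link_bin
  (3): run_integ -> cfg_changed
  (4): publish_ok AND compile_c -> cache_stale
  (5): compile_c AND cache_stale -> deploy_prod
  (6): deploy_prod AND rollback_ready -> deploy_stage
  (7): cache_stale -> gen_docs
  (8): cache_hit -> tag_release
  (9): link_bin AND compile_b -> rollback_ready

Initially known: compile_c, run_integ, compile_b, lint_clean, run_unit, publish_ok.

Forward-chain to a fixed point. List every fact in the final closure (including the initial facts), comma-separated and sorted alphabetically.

cache_stale, cfg_changed, compile_b, compile_c, deploy_prod, deploy_stage, gen_docs, link_bin, link_lib, lint_clean, publish_ok, rollback_ready, run_integ, run_unit

Round 1: (3) [run_integ -> cfg_changed]; (4) [publish_ok AND compile_c -> cache_stale]. Adds cfg_changed, cache_stale.
Round 2: (5) [compile_c AND cache_stale -> deploy_prod]; (7) [cache_stale -> gen_docs]. Adds deploy_prod, gen_docs.
Round 3: (2) [gen_docs -> link_bin]. Adds link_bin.
Round 4: (1) [link_bin AND compile_b -> link_lib]; (9) [link_bin AND compile_b -> rollback_ready]. Adds link_lib, rollback_ready.
Round 5: (6) [deploy_prod AND rollback_ready -> deploy_stage]. Adds deploy_stage.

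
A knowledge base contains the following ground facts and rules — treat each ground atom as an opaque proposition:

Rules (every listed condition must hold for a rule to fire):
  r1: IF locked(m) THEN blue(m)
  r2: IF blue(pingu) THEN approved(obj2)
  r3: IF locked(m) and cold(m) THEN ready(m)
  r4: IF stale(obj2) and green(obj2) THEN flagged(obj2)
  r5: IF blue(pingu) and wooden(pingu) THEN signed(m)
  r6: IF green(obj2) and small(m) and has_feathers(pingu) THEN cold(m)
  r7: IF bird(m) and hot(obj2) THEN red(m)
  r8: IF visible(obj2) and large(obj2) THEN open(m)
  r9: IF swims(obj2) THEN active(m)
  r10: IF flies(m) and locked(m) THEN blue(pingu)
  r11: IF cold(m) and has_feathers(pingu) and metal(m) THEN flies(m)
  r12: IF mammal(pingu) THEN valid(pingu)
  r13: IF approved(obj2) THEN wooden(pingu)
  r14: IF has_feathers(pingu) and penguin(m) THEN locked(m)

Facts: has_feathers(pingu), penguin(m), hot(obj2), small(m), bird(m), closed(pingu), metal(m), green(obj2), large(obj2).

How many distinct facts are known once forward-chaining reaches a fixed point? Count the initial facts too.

19

Round 1: r6 [IF green(obj2) and small(m) and has_feathers(pingu) THEN cold(m)]; r7 [IF bird(m) and hot(obj2) THEN red(m)]; r14 [IF has_feathers(pingu) and penguin(m) THEN locked(m)]. New: cold(m), red(m), locked(m).
Round 2: r1 [IF locked(m) THEN blue(m)]; r3 [IF locked(m) and cold(m) THEN ready(m)]; r11 [IF cold(m) and has_feathers(pingu) and metal(m) THEN flies(m)]. New: blue(m), ready(m), flies(m).
Round 3: r10 [IF flies(m) and locked(m) THEN blue(pingu)]. New: blue(pingu).
Round 4: r2 [IF blue(pingu) THEN approved(obj2)]. New: approved(obj2).
Round 5: r13 [IF approved(obj2) THEN wooden(pingu)]. New: wooden(pingu).
Round 6: r5 [IF blue(pingu) and wooden(pingu) THEN signed(m)]. New: signed(m).
Closure: {approved(obj2), bird(m), blue(m), blue(pingu), closed(pingu), cold(m), flies(m), green(obj2), has_feathers(pingu), hot(obj2), large(obj2), locked(m), metal(m), penguin(m), ready(m), red(m), signed(m), small(m), wooden(pingu)} — 19 facts.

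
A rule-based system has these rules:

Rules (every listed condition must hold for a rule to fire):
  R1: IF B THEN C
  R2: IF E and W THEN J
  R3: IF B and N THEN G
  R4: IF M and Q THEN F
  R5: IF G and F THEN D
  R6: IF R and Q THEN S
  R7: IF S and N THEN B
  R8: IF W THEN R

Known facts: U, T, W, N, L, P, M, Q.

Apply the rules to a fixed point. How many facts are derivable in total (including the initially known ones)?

15

Round 1 fires R4, R8, giving F, R.
Round 2 fires R6, giving S.
Round 3 fires R7, giving B.
Round 4 fires R1, R3, giving C, G.
Round 5 fires R5, giving D.
Closure: {B, C, D, F, G, L, M, N, P, Q, R, S, T, U, W} — 15 facts.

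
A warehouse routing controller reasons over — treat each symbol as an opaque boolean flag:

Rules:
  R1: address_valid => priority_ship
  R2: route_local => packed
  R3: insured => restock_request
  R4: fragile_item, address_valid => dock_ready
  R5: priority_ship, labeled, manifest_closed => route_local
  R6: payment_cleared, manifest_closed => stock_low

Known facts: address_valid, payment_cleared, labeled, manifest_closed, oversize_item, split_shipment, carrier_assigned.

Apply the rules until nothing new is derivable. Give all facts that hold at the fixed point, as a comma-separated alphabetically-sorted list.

Round 1: R1 [address_valid => priority_ship]; R6 [payment_cleared, manifest_closed => stock_low]. Adds priority_ship, stock_low.
Round 2: R5 [priority_ship, labeled, manifest_closed => route_local]. Adds route_local.
Round 3: R2 [route_local => packed]. Adds packed.

address_valid, carrier_assigned, labeled, manifest_closed, oversize_item, packed, payment_cleared, priority_ship, route_local, split_shipment, stock_low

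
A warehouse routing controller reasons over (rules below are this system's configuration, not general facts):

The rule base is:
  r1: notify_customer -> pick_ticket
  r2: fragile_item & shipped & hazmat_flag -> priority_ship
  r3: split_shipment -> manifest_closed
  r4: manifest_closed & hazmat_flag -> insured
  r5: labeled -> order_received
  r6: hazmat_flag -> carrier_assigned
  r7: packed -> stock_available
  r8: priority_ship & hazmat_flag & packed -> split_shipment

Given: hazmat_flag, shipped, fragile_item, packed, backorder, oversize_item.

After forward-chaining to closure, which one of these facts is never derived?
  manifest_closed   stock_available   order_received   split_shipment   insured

order_received

[1] r2 [fragile_item & shipped & hazmat_flag -> priority_ship]; r6 [hazmat_flag -> carrier_assigned]; r7 [packed -> stock_available]. ⇒ new: priority_ship, carrier_assigned, stock_available.
[2] r8 [priority_ship & hazmat_flag & packed -> split_shipment]. ⇒ new: split_shipment.
[3] r3 [split_shipment -> manifest_closed]. ⇒ new: manifest_closed.
[4] r4 [manifest_closed & hazmat_flag -> insured]. ⇒ new: insured.
Derived: stock_available (round 1), insured (round 4), manifest_closed (round 3), split_shipment (round 2). order_received never appears in any round.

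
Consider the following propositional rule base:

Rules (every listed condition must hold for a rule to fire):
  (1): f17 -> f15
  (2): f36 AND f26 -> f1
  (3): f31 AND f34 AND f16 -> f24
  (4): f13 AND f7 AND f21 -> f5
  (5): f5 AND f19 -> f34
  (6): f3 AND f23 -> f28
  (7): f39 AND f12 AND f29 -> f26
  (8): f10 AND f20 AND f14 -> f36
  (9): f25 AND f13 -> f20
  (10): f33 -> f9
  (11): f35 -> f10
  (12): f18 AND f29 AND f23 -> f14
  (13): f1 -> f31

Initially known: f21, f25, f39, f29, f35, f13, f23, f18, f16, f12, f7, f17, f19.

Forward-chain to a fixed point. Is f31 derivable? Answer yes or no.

[1] (1) [f17 -> f15]; (4) [f13 AND f7 AND f21 -> f5]; (7) [f39 AND f12 AND f29 -> f26]; (9) [f25 AND f13 -> f20]; (11) [f35 -> f10]; (12) [f18 AND f29 AND f23 -> f14]. ⇒ new: f15, f5, f26, f20, f10, f14.
[2] (5) [f5 AND f19 -> f34]; (8) [f10 AND f20 AND f14 -> f36]. ⇒ new: f34, f36.
[3] (2) [f36 AND f26 -> f1]. ⇒ new: f1.
[4] (13) [f1 -> f31]. ⇒ new: f31.
[5] (3) [f31 AND f34 AND f16 -> f24]. ⇒ new: f24.
f31 appears in round 4, so it is derivable.

yes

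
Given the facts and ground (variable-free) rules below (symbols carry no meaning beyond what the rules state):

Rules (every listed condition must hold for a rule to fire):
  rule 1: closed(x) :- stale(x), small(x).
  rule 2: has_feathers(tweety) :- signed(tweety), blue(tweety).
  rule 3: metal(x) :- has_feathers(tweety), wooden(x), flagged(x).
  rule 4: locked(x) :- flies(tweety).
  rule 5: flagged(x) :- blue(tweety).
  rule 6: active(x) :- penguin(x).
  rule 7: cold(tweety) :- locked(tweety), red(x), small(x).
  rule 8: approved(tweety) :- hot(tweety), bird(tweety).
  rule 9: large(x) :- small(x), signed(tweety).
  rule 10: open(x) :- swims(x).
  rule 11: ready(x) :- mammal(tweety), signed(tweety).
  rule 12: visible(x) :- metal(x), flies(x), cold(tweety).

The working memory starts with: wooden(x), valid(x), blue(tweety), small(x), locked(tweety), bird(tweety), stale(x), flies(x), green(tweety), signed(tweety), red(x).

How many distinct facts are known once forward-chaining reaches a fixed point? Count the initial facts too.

18

Round 1: rule 1 [closed(x) :- stale(x), small(x).]; rule 2 [has_feathers(tweety) :- signed(tweety), blue(tweety).]; rule 5 [flagged(x) :- blue(tweety).]; rule 7 [cold(tweety) :- locked(tweety), red(x), small(x).]; rule 9 [large(x) :- small(x), signed(tweety).]. Adds closed(x), has_feathers(tweety), flagged(x), cold(tweety), large(x).
Round 2: rule 3 [metal(x) :- has_feathers(tweety), wooden(x), flagged(x).]. Adds metal(x).
Round 3: rule 12 [visible(x) :- metal(x), flies(x), cold(tweety).]. Adds visible(x).
Closure: {bird(tweety), blue(tweety), closed(x), cold(tweety), flagged(x), flies(x), green(tweety), has_feathers(tweety), large(x), locked(tweety), metal(x), red(x), signed(tweety), small(x), stale(x), valid(x), visible(x), wooden(x)} — 18 facts.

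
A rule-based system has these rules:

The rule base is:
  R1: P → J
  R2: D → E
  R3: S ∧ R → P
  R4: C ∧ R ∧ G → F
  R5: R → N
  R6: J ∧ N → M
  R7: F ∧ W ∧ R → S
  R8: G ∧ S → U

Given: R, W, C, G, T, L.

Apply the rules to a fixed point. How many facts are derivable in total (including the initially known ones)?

13

Round 1: R4 [C ∧ R ∧ G → F]; R5 [R → N]. New: F, N.
Round 2: R7 [F ∧ W ∧ R → S]. New: S.
Round 3: R3 [S ∧ R → P]; R8 [G ∧ S → U]. New: P, U.
Round 4: R1 [P → J]. New: J.
Round 5: R6 [J ∧ N → M]. New: M.
Closure: {C, F, G, J, L, M, N, P, R, S, T, U, W} — 13 facts.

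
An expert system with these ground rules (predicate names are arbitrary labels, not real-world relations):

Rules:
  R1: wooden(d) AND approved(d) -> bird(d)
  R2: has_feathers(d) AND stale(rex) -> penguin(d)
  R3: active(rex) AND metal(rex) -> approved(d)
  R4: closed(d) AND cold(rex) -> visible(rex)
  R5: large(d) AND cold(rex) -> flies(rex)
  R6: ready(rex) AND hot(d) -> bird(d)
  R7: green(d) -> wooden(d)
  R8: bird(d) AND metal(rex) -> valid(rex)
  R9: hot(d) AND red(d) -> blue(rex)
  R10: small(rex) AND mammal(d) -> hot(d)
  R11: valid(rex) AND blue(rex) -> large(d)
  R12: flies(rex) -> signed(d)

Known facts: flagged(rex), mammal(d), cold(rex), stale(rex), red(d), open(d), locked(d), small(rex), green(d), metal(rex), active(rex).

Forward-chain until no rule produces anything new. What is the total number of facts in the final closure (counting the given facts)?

Round 1 fires R3, R7, R10, giving approved(d), wooden(d), hot(d).
Round 2 fires R1, R9, giving bird(d), blue(rex).
Round 3 fires R8, giving valid(rex).
Round 4 fires R11, giving large(d).
Round 5 fires R5, giving flies(rex).
Round 6 fires R12, giving signed(d).
Closure: {active(rex), approved(d), bird(d), blue(rex), cold(rex), flagged(rex), flies(rex), green(d), hot(d), large(d), locked(d), mammal(d), metal(rex), open(d), red(d), signed(d), small(rex), stale(rex), valid(rex), wooden(d)} — 20 facts.

20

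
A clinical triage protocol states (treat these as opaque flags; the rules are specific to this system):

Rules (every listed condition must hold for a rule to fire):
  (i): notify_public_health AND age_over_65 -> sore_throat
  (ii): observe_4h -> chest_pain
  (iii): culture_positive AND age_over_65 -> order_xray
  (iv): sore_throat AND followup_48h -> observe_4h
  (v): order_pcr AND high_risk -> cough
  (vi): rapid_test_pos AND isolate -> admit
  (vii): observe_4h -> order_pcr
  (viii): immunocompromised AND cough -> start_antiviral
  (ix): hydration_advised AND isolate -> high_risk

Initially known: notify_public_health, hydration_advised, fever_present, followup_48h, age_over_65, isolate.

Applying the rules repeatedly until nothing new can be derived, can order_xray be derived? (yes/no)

Round 1: (i) [notify_public_health AND age_over_65 -> sore_throat]; (ix) [hydration_advised AND isolate -> high_risk]. Adds sore_throat, high_risk.
Round 2: (iv) [sore_throat AND followup_48h -> observe_4h]. Adds observe_4h.
Round 3: (ii) [observe_4h -> chest_pain]; (vii) [observe_4h -> order_pcr]. Adds chest_pain, order_pcr.
Round 4: (v) [order_pcr AND high_risk -> cough]. Adds cough.
Fixed point reached. order_xray is concluded only by (iii); (iii) needs culture_positive (never derived).

no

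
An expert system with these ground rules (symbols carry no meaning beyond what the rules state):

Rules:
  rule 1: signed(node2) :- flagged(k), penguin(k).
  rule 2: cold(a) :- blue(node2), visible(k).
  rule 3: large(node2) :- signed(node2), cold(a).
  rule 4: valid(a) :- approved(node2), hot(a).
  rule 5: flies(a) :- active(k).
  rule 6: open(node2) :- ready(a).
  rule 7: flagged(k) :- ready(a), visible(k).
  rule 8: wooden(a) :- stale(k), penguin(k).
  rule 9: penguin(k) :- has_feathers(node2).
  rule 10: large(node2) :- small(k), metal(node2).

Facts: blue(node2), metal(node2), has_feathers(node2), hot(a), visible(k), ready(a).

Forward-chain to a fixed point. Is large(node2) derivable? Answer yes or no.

yes

[1] rule 2 [cold(a) :- blue(node2), visible(k).]; rule 6 [open(node2) :- ready(a).]; rule 7 [flagged(k) :- ready(a), visible(k).]; rule 9 [penguin(k) :- has_feathers(node2).]. ⇒ new: cold(a), open(node2), flagged(k), penguin(k).
[2] rule 1 [signed(node2) :- flagged(k), penguin(k).]. ⇒ new: signed(node2).
[3] rule 3 [large(node2) :- signed(node2), cold(a).]. ⇒ new: large(node2).
large(node2) appears in round 3, so it is derivable.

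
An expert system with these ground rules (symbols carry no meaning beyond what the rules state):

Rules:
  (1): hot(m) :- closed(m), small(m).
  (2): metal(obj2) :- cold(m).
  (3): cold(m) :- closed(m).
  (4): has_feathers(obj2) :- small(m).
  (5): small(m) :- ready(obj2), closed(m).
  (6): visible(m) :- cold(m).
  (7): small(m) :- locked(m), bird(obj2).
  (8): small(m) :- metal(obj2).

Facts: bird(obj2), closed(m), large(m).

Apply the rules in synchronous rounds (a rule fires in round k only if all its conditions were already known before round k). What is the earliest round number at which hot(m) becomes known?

Round 1: (3) [cold(m) :- closed(m).]. Adds cold(m).
Round 2: (2) [metal(obj2) :- cold(m).]; (6) [visible(m) :- cold(m).]. Adds metal(obj2), visible(m).
Round 3: (8) [small(m) :- metal(obj2).]. Adds small(m).
Round 4: (1) [hot(m) :- closed(m), small(m).]; (4) [has_feathers(obj2) :- small(m).]. Adds hot(m), has_feathers(obj2).
hot(m) first appears in round 4.

4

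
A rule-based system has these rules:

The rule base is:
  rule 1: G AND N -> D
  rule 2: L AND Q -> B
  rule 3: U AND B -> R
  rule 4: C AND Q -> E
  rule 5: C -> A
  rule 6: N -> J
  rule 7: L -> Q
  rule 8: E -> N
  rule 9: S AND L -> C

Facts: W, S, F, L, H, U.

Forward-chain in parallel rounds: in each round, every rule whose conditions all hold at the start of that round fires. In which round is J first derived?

Round 1: rule 7 [L -> Q]; rule 9 [S AND L -> C]. New: Q, C.
Round 2: rule 2 [L AND Q -> B]; rule 4 [C AND Q -> E]; rule 5 [C -> A]. New: B, E, A.
Round 3: rule 3 [U AND B -> R]; rule 8 [E -> N]. New: R, N.
Round 4: rule 6 [N -> J]. New: J.
J first appears in round 4.

4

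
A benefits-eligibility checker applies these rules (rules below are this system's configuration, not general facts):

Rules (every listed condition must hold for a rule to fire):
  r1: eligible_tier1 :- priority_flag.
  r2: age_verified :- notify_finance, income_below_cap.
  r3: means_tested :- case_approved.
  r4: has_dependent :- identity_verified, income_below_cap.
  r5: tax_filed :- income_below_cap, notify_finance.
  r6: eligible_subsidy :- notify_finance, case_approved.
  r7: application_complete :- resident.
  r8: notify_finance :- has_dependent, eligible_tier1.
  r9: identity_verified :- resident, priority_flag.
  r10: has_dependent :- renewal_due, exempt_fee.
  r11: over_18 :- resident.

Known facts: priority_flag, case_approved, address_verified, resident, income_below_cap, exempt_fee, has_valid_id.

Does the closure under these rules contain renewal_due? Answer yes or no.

no

Round 1: r1 [eligible_tier1 :- priority_flag.]; r3 [means_tested :- case_approved.]; r7 [application_complete :- resident.]; r9 [identity_verified :- resident, priority_flag.]; r11 [over_18 :- resident.]. Adds eligible_tier1, means_tested, application_complete, identity_verified, over_18.
Round 2: r4 [has_dependent :- identity_verified, income_below_cap.]. Adds has_dependent.
Round 3: r8 [notify_finance :- has_dependent, eligible_tier1.]. Adds notify_finance.
Round 4: r2 [age_verified :- notify_finance, income_below_cap.]; r5 [tax_filed :- income_below_cap, notify_finance.]; r6 [eligible_subsidy :- notify_finance, case_approved.]. Adds age_verified, tax_filed, eligible_subsidy.
Fixed point reached. No rule has renewal_due as a consequent, and it is not given.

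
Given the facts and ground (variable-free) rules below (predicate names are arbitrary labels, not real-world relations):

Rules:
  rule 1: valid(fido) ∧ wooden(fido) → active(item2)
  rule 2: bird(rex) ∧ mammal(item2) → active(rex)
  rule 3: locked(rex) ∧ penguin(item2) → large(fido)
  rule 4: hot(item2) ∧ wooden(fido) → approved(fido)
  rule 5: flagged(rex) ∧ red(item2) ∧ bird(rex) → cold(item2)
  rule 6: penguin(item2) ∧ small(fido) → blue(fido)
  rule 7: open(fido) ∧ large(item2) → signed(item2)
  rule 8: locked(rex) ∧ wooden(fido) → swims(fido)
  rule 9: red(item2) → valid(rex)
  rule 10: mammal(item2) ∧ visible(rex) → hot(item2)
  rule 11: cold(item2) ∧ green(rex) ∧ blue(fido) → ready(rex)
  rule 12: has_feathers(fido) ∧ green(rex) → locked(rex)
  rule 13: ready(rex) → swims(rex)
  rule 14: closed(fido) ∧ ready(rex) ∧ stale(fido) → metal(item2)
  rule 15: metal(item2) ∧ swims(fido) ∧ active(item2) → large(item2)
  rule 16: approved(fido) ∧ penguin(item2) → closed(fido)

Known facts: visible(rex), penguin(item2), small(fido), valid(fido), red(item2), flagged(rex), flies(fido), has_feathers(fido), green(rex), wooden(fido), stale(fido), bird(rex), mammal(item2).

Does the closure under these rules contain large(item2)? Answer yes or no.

yes

Round 1 — rule 1, rule 2, rule 5, rule 6, rule 9, rule 10, rule 12, derive active(item2), active(rex), cold(item2), blue(fido), valid(rex), hot(item2), locked(rex).
Round 2 — rule 3, rule 4, rule 8, rule 11, derive large(fido), approved(fido), swims(fido), ready(rex).
Round 3 — rule 13, rule 16, derive swims(rex), closed(fido).
Round 4 — rule 14, derive metal(item2).
Round 5 — rule 15, derive large(item2).
large(item2) appears in round 5, so it is derivable.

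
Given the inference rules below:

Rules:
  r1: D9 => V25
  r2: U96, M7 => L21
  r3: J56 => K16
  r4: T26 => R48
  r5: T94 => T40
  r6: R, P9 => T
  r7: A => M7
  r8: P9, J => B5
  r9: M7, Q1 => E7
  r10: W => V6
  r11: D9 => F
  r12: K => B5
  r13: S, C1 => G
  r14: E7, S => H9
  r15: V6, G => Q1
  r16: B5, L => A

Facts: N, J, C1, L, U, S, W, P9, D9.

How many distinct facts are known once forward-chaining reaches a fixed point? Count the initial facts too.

19

Round 1 — r1, r8, r10, r11, r13, derive V25, B5, V6, F, G.
Round 2 — r15, r16, derive Q1, A.
Round 3 — r7, derive M7.
Round 4 — r9, derive E7.
Round 5 — r14, derive H9.
Closure: {A, B5, C1, D9, E7, F, G, H9, J, L, M7, N, P9, Q1, S, U, V25, V6, W} — 19 facts.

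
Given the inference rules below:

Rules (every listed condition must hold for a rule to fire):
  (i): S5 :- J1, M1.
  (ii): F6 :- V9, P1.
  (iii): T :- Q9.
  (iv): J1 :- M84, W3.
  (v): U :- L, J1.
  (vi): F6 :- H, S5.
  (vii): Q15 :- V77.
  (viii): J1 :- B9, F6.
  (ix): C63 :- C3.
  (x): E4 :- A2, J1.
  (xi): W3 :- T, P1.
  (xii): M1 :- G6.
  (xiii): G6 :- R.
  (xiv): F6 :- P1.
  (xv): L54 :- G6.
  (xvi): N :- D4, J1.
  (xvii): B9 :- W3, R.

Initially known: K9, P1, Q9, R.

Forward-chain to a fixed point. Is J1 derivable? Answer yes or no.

yes

Round 1: (iii) [T :- Q9.]; (xiii) [G6 :- R.]; (xiv) [F6 :- P1.]. New: T, G6, F6.
Round 2: (xi) [W3 :- T, P1.]; (xii) [M1 :- G6.]; (xv) [L54 :- G6.]. New: W3, M1, L54.
Round 3: (xvii) [B9 :- W3, R.]. New: B9.
Round 4: (viii) [J1 :- B9, F6.]. New: J1.
Round 5: (i) [S5 :- J1, M1.]. New: S5.
J1 appears in round 4, so it is derivable.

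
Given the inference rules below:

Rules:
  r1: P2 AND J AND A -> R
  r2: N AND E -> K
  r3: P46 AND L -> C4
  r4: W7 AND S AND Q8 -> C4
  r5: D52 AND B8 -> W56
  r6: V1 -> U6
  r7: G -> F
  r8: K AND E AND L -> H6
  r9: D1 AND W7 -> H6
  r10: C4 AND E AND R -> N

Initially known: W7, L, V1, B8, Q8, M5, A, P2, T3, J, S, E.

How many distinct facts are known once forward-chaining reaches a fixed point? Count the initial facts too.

[1] r1 [P2 AND J AND A -> R]; r4 [W7 AND S AND Q8 -> C4]; r6 [V1 -> U6]. ⇒ new: R, C4, U6.
[2] r10 [C4 AND E AND R -> N]. ⇒ new: N.
[3] r2 [N AND E -> K]. ⇒ new: K.
[4] r8 [K AND E AND L -> H6]. ⇒ new: H6.
Closure: {A, B8, C4, E, H6, J, K, L, M5, N, P2, Q8, R, S, T3, U6, V1, W7} — 18 facts.

18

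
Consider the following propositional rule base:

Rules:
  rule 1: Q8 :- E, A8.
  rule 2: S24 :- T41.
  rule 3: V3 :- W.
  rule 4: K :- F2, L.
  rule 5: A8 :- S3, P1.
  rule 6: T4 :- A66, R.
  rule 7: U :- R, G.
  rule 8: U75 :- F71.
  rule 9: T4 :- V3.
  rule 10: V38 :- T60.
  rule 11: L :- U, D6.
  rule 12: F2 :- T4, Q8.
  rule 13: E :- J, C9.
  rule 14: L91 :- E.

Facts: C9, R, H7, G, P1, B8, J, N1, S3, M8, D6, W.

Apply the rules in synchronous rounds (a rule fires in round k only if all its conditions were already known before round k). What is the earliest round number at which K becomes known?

Round 1 fires rule 3, rule 5, rule 7, rule 13, giving V3, A8, U, E.
Round 2 fires rule 1, rule 9, rule 11, rule 14, giving Q8, T4, L, L91.
Round 3 fires rule 12, giving F2.
Round 4 fires rule 4, giving K.
K first appears in round 4.

4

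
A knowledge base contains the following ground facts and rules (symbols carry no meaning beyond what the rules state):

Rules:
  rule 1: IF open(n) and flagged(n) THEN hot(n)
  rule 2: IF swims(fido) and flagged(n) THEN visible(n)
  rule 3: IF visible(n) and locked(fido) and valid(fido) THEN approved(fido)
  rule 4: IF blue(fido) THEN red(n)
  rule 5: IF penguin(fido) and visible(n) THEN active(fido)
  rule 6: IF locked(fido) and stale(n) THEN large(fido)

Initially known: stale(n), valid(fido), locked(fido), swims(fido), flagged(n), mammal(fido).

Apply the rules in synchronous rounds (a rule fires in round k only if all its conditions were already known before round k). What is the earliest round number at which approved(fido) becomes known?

Round 1 fires rule 2, rule 6, giving visible(n), large(fido).
Round 2 fires rule 3, giving approved(fido).
approved(fido) first appears in round 2.

2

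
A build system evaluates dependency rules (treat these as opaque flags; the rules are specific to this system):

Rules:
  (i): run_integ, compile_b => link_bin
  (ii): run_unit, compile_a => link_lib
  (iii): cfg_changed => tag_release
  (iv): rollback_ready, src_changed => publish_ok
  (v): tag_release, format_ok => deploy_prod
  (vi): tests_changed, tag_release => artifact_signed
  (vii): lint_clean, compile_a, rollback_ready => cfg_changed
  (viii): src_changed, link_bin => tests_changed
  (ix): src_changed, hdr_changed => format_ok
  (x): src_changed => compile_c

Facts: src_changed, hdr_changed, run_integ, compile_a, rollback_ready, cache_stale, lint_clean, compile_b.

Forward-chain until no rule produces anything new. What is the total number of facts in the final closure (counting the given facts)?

17

Round 1 fires (i), (iv), (vii), (ix), (x), giving link_bin, publish_ok, cfg_changed, format_ok, compile_c.
Round 2 fires (iii), (viii), giving tag_release, tests_changed.
Round 3 fires (v), (vi), giving deploy_prod, artifact_signed.
Closure: {artifact_signed, cache_stale, cfg_changed, compile_a, compile_b, compile_c, deploy_prod, format_ok, hdr_changed, link_bin, lint_clean, publish_ok, rollback_ready, run_integ, src_changed, tag_release, tests_changed} — 17 facts.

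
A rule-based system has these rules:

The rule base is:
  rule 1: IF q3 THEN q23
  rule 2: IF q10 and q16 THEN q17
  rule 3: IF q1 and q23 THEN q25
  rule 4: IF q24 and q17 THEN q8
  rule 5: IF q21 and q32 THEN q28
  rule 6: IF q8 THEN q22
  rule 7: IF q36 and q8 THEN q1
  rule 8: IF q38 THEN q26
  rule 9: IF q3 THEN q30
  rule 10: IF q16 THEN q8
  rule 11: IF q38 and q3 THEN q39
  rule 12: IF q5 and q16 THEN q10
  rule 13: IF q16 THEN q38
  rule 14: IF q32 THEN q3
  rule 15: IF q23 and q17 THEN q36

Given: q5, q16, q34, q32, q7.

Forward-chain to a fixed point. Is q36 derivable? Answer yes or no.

[1] rule 10 [IF q16 THEN q8]; rule 12 [IF q5 and q16 THEN q10]; rule 13 [IF q16 THEN q38]; rule 14 [IF q32 THEN q3]. ⇒ new: q8, q10, q38, q3.
[2] rule 1 [IF q3 THEN q23]; rule 2 [IF q10 and q16 THEN q17]; rule 6 [IF q8 THEN q22]; rule 8 [IF q38 THEN q26]; rule 9 [IF q3 THEN q30]; rule 11 [IF q38 and q3 THEN q39]. ⇒ new: q23, q17, q22, q26, q30, q39.
[3] rule 15 [IF q23 and q17 THEN q36]. ⇒ new: q36.
[4] rule 7 [IF q36 and q8 THEN q1]. ⇒ new: q1.
[5] rule 3 [IF q1 and q23 THEN q25]. ⇒ new: q25.
q36 appears in round 3, so it is derivable.

yes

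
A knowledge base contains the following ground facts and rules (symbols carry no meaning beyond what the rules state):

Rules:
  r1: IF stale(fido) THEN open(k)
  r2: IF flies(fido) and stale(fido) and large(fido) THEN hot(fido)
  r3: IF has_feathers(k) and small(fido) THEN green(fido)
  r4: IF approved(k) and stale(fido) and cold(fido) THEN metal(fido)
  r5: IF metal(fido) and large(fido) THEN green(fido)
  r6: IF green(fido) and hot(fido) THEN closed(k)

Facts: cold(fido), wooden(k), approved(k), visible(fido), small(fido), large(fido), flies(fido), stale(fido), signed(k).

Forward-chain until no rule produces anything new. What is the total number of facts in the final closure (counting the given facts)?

Round 1 fires r1, r2, r4, giving open(k), hot(fido), metal(fido).
Round 2 fires r5, giving green(fido).
Round 3 fires r6, giving closed(k).
Closure: {approved(k), closed(k), cold(fido), flies(fido), green(fido), hot(fido), large(fido), metal(fido), open(k), signed(k), small(fido), stale(fido), visible(fido), wooden(k)} — 14 facts.

14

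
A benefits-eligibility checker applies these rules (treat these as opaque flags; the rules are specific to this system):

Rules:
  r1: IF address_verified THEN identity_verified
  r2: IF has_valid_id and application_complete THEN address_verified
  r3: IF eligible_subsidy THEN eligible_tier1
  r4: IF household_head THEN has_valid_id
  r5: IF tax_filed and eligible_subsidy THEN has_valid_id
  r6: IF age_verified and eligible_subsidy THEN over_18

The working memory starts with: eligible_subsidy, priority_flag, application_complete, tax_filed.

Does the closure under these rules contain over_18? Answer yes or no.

no

[1] r3 [IF eligible_subsidy THEN eligible_tier1]; r5 [IF tax_filed and eligible_subsidy THEN has_valid_id]. ⇒ new: eligible_tier1, has_valid_id.
[2] r2 [IF has_valid_id and application_complete THEN address_verified]. ⇒ new: address_verified.
[3] r1 [IF address_verified THEN identity_verified]. ⇒ new: identity_verified.
Fixed point reached. over_18 is concluded only by r6; r6 needs age_verified (never derived).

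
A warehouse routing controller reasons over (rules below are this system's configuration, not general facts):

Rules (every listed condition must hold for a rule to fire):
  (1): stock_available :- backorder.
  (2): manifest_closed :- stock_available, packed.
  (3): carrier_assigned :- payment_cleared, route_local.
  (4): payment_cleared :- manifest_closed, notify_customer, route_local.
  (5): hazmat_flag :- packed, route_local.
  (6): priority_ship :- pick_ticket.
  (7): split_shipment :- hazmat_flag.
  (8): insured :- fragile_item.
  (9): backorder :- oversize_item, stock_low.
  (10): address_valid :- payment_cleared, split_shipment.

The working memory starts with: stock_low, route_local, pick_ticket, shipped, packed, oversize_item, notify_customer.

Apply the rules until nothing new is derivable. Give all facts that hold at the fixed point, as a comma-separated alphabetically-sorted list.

Round 1 — (5), (6), (9), derive hazmat_flag, priority_ship, backorder.
Round 2 — (1), (7), derive stock_available, split_shipment.
Round 3 — (2), derive manifest_closed.
Round 4 — (4), derive payment_cleared.
Round 5 — (3), (10), derive carrier_assigned, address_valid.

address_valid, backorder, carrier_assigned, hazmat_flag, manifest_closed, notify_customer, oversize_item, packed, payment_cleared, pick_ticket, priority_ship, route_local, shipped, split_shipment, stock_available, stock_low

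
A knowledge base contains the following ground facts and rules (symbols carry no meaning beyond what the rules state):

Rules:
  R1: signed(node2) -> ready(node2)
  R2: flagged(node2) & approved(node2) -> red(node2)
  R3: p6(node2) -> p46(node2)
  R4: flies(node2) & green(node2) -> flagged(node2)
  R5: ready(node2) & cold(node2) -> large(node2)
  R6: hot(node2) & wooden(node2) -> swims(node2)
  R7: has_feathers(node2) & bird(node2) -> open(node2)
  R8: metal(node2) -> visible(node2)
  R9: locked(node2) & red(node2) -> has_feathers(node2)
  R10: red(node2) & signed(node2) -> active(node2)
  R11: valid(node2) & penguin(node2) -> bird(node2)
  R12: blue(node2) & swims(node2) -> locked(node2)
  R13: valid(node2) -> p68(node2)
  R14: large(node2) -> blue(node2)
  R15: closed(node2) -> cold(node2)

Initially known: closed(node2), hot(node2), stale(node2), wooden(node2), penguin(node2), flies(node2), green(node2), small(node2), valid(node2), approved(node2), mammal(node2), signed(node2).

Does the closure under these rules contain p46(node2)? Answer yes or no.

Round 1 — R1, R4, R6, R11, R13, R15, derive ready(node2), flagged(node2), swims(node2), bird(node2), p68(node2), cold(node2).
Round 2 — R2, R5, derive red(node2), large(node2).
Round 3 — R10, R14, derive active(node2), blue(node2).
Round 4 — R12, derive locked(node2).
Round 5 — R9, derive has_feathers(node2).
Round 6 — R7, derive open(node2).
Fixed point reached. p46(node2) is concluded only by R3; R3 needs p6(node2) (never derived).

no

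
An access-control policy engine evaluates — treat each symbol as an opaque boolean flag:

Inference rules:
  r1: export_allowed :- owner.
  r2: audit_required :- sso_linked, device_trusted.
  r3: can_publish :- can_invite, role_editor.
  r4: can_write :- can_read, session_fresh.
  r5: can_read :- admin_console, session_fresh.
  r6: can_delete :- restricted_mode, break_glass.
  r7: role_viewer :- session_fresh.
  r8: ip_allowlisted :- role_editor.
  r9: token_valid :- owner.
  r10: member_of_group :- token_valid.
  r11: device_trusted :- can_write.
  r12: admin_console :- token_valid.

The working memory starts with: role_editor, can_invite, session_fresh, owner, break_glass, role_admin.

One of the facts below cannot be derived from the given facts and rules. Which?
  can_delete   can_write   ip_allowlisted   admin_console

can_delete

[1] r1 [export_allowed :- owner.]; r3 [can_publish :- can_invite, role_editor.]; r7 [role_viewer :- session_fresh.]; r8 [ip_allowlisted :- role_editor.]; r9 [token_valid :- owner.]. ⇒ new: export_allowed, can_publish, role_viewer, ip_allowlisted, token_valid.
[2] r10 [member_of_group :- token_valid.]; r12 [admin_console :- token_valid.]. ⇒ new: member_of_group, admin_console.
[3] r5 [can_read :- admin_console, session_fresh.]. ⇒ new: can_read.
[4] r4 [can_write :- can_read, session_fresh.]. ⇒ new: can_write.
[5] r11 [device_trusted :- can_write.]. ⇒ new: device_trusted.
Derived: admin_console (round 2), ip_allowlisted (round 1), can_write (round 4). can_delete never appears in any round.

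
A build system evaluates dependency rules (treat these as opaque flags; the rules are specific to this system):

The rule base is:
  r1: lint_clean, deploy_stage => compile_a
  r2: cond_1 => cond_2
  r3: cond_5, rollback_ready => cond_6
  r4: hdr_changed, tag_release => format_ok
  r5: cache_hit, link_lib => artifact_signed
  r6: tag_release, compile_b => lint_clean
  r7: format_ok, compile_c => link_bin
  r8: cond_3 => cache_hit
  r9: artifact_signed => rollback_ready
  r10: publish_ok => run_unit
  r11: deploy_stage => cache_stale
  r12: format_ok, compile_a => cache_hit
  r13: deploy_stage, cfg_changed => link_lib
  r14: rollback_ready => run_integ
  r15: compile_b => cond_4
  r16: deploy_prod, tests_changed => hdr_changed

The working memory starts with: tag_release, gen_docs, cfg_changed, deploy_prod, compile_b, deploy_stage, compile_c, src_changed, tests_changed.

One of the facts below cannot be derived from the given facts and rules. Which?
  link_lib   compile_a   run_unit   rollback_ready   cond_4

run_unit

Round 1 — r6, r11, r13, r15, r16, derive lint_clean, cache_stale, link_lib, cond_4, hdr_changed.
Round 2 — r1, r4, derive compile_a, format_ok.
Round 3 — r7, r12, derive link_bin, cache_hit.
Round 4 — r5, derive artifact_signed.
Round 5 — r9, derive rollback_ready.
Round 6 — r14, derive run_integ.
Derived: link_lib (round 1), rollback_ready (round 5), cond_4 (round 1), compile_a (round 2). run_unit never appears in any round.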